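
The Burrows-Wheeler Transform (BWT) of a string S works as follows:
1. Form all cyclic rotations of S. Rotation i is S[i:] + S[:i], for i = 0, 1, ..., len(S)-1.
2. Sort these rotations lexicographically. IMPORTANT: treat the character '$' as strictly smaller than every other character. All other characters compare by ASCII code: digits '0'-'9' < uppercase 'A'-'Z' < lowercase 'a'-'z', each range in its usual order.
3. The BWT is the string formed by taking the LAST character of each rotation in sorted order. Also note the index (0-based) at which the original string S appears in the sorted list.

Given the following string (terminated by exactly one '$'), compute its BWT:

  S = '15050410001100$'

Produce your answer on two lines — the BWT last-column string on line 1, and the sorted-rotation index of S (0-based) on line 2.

All 15 rotations (rotation i = S[i:]+S[:i]):
  rot[0] = 15050410001100$
  rot[1] = 5050410001100$1
  rot[2] = 050410001100$15
  rot[3] = 50410001100$150
  rot[4] = 0410001100$1505
  rot[5] = 410001100$15050
  rot[6] = 10001100$150504
  rot[7] = 0001100$1505041
  rot[8] = 001100$15050410
  rot[9] = 01100$150504100
  rot[10] = 1100$1505041000
  rot[11] = 100$15050410001
  rot[12] = 00$150504100011
  rot[13] = 0$1505041000110
  rot[14] = $15050410001100
Sorted (with $ < everything):
  sorted[0] = $15050410001100  (last char: '0')
  sorted[1] = 0$1505041000110  (last char: '0')
  sorted[2] = 00$150504100011  (last char: '1')
  sorted[3] = 0001100$1505041  (last char: '1')
  sorted[4] = 001100$15050410  (last char: '0')
  sorted[5] = 01100$150504100  (last char: '0')
  sorted[6] = 0410001100$1505  (last char: '5')
  sorted[7] = 050410001100$15  (last char: '5')
  sorted[8] = 100$15050410001  (last char: '1')
  sorted[9] = 10001100$150504  (last char: '4')
  sorted[10] = 1100$1505041000  (last char: '0')
  sorted[11] = 15050410001100$  (last char: '$')
  sorted[12] = 410001100$15050  (last char: '0')
  sorted[13] = 50410001100$150  (last char: '0')
  sorted[14] = 5050410001100$1  (last char: '1')
Last column: 00110055140$001
Original string S is at sorted index 11

Answer: 00110055140$001
11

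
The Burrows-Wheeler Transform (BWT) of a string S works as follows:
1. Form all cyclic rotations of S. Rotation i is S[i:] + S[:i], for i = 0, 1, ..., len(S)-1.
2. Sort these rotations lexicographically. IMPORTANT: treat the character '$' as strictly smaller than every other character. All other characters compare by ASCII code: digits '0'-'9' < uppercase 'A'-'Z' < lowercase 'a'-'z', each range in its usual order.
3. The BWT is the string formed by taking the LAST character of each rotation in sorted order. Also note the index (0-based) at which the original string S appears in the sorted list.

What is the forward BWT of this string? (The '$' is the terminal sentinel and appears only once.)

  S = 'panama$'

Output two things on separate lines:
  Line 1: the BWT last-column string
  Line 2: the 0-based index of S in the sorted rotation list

Answer: amnpaa$
6

Derivation:
All 7 rotations (rotation i = S[i:]+S[:i]):
  rot[0] = panama$
  rot[1] = anama$p
  rot[2] = nama$pa
  rot[3] = ama$pan
  rot[4] = ma$pana
  rot[5] = a$panam
  rot[6] = $panama
Sorted (with $ < everything):
  sorted[0] = $panama  (last char: 'a')
  sorted[1] = a$panam  (last char: 'm')
  sorted[2] = ama$pan  (last char: 'n')
  sorted[3] = anama$p  (last char: 'p')
  sorted[4] = ma$pana  (last char: 'a')
  sorted[5] = nama$pa  (last char: 'a')
  sorted[6] = panama$  (last char: '$')
Last column: amnpaa$
Original string S is at sorted index 6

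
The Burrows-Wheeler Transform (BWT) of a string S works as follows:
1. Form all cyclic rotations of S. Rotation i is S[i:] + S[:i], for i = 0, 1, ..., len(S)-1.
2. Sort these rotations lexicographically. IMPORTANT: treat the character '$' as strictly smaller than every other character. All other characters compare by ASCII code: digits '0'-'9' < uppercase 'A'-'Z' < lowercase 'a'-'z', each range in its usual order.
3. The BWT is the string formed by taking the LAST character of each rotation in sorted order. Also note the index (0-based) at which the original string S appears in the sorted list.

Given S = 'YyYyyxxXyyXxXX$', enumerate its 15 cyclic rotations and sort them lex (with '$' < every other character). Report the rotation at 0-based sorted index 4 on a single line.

All 15 rotations (rotation i = S[i:]+S[:i]):
  rot[0] = YyYyyxxXyyXxXX$
  rot[1] = yYyyxxXyyXxXX$Y
  rot[2] = YyyxxXyyXxXX$Yy
  rot[3] = yyxxXyyXxXX$YyY
  rot[4] = yxxXyyXxXX$YyYy
  rot[5] = xxXyyXxXX$YyYyy
  rot[6] = xXyyXxXX$YyYyyx
  rot[7] = XyyXxXX$YyYyyxx
  rot[8] = yyXxXX$YyYyyxxX
  rot[9] = yXxXX$YyYyyxxXy
  rot[10] = XxXX$YyYyyxxXyy
  rot[11] = xXX$YyYyyxxXyyX
  rot[12] = XX$YyYyyxxXyyXx
  rot[13] = X$YyYyyxxXyyXxX
  rot[14] = $YyYyyxxXyyXxXX
Sorted (with $ < everything):
  sorted[0] = $YyYyyxxXyyXxXX
  sorted[1] = X$YyYyyxxXyyXxX
  sorted[2] = XX$YyYyyxxXyyXx
  sorted[3] = XxXX$YyYyyxxXyy
  sorted[4] = XyyXxXX$YyYyyxx
  sorted[5] = YyYyyxxXyyXxXX$
  sorted[6] = YyyxxXyyXxXX$Yy
  sorted[7] = xXX$YyYyyxxXyyX
  sorted[8] = xXyyXxXX$YyYyyx
  sorted[9] = xxXyyXxXX$YyYyy
  sorted[10] = yXxXX$YyYyyxxXy
  sorted[11] = yYyyxxXyyXxXX$Y
  sorted[12] = yxxXyyXxXX$YyYy
  sorted[13] = yyXxXX$YyYyyxxX
  sorted[14] = yyxxXyyXxXX$YyY
sorted[4] = XyyXxXX$YyYyyxx

Answer: XyyXxXX$YyYyyxx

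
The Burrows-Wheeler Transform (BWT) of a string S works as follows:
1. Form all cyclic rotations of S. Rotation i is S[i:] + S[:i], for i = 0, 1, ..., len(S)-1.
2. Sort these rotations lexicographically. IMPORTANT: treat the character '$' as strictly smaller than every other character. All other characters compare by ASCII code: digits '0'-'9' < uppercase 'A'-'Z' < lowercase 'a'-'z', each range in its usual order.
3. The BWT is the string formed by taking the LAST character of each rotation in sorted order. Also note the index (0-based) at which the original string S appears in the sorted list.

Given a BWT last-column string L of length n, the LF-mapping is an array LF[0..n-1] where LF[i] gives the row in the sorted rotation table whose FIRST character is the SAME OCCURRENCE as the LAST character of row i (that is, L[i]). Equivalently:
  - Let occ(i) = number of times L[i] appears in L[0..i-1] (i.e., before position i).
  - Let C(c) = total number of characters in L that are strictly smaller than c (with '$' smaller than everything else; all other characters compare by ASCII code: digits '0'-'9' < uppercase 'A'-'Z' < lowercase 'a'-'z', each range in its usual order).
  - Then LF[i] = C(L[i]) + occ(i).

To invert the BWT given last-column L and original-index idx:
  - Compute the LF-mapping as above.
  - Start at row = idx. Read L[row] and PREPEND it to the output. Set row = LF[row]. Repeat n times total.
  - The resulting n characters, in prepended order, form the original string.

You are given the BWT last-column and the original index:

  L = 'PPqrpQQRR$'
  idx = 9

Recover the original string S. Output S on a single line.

Answer: rQRpQRqPP$

Derivation:
LF mapping: 1 2 8 9 7 3 4 5 6 0
Walk LF starting at row 9, prepending L[row]:
  step 1: row=9, L[9]='$', prepend. Next row=LF[9]=0
  step 2: row=0, L[0]='P', prepend. Next row=LF[0]=1
  step 3: row=1, L[1]='P', prepend. Next row=LF[1]=2
  step 4: row=2, L[2]='q', prepend. Next row=LF[2]=8
  step 5: row=8, L[8]='R', prepend. Next row=LF[8]=6
  step 6: row=6, L[6]='Q', prepend. Next row=LF[6]=4
  step 7: row=4, L[4]='p', prepend. Next row=LF[4]=7
  step 8: row=7, L[7]='R', prepend. Next row=LF[7]=5
  step 9: row=5, L[5]='Q', prepend. Next row=LF[5]=3
  step 10: row=3, L[3]='r', prepend. Next row=LF[3]=9
Reversed output: rQRpQRqPP$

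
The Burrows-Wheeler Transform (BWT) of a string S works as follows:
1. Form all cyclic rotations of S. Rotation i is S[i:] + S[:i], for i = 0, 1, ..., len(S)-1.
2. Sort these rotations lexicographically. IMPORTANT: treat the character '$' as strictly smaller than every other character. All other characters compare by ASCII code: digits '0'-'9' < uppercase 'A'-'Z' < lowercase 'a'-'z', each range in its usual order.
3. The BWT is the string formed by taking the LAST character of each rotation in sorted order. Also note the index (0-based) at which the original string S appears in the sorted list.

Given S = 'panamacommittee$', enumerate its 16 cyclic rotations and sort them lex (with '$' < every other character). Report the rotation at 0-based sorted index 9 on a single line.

All 16 rotations (rotation i = S[i:]+S[:i]):
  rot[0] = panamacommittee$
  rot[1] = anamacommittee$p
  rot[2] = namacommittee$pa
  rot[3] = amacommittee$pan
  rot[4] = macommittee$pana
  rot[5] = acommittee$panam
  rot[6] = committee$panama
  rot[7] = ommittee$panamac
  rot[8] = mmittee$panamaco
  rot[9] = mittee$panamacom
  rot[10] = ittee$panamacomm
  rot[11] = ttee$panamacommi
  rot[12] = tee$panamacommit
  rot[13] = ee$panamacommitt
  rot[14] = e$panamacommitte
  rot[15] = $panamacommittee
Sorted (with $ < everything):
  sorted[0] = $panamacommittee
  sorted[1] = acommittee$panam
  sorted[2] = amacommittee$pan
  sorted[3] = anamacommittee$p
  sorted[4] = committee$panama
  sorted[5] = e$panamacommitte
  sorted[6] = ee$panamacommitt
  sorted[7] = ittee$panamacomm
  sorted[8] = macommittee$pana
  sorted[9] = mittee$panamacom
  sorted[10] = mmittee$panamaco
  sorted[11] = namacommittee$pa
  sorted[12] = ommittee$panamac
  sorted[13] = panamacommittee$
  sorted[14] = tee$panamacommit
  sorted[15] = ttee$panamacommi
sorted[9] = mittee$panamacom

Answer: mittee$panamacom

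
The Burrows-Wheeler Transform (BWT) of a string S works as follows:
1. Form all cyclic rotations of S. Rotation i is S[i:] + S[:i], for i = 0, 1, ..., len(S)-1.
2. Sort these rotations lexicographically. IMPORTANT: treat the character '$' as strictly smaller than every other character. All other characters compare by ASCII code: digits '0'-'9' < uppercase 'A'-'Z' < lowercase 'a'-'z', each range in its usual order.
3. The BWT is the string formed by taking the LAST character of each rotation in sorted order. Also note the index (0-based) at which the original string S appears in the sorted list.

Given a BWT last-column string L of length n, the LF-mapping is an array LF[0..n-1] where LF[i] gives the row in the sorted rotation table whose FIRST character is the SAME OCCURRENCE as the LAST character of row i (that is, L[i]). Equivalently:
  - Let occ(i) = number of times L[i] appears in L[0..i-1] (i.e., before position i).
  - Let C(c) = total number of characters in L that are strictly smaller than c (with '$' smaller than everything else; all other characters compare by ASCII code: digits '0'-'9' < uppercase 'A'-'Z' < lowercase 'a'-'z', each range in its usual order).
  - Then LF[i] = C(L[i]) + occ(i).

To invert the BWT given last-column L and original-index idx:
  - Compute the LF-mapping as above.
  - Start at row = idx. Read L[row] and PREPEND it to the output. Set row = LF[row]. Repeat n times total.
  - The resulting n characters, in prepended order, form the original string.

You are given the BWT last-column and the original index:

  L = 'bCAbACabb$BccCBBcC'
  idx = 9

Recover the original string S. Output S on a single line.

Answer: CccbBaCAABbCbCBcb$

Derivation:
LF mapping: 11 6 1 12 2 7 10 13 14 0 3 15 16 8 4 5 17 9
Walk LF starting at row 9, prepending L[row]:
  step 1: row=9, L[9]='$', prepend. Next row=LF[9]=0
  step 2: row=0, L[0]='b', prepend. Next row=LF[0]=11
  step 3: row=11, L[11]='c', prepend. Next row=LF[11]=15
  step 4: row=15, L[15]='B', prepend. Next row=LF[15]=5
  step 5: row=5, L[5]='C', prepend. Next row=LF[5]=7
  step 6: row=7, L[7]='b', prepend. Next row=LF[7]=13
  step 7: row=13, L[13]='C', prepend. Next row=LF[13]=8
  step 8: row=8, L[8]='b', prepend. Next row=LF[8]=14
  step 9: row=14, L[14]='B', prepend. Next row=LF[14]=4
  step 10: row=4, L[4]='A', prepend. Next row=LF[4]=2
  step 11: row=2, L[2]='A', prepend. Next row=LF[2]=1
  step 12: row=1, L[1]='C', prepend. Next row=LF[1]=6
  step 13: row=6, L[6]='a', prepend. Next row=LF[6]=10
  step 14: row=10, L[10]='B', prepend. Next row=LF[10]=3
  step 15: row=3, L[3]='b', prepend. Next row=LF[3]=12
  step 16: row=12, L[12]='c', prepend. Next row=LF[12]=16
  step 17: row=16, L[16]='c', prepend. Next row=LF[16]=17
  step 18: row=17, L[17]='C', prepend. Next row=LF[17]=9
Reversed output: CccbBaCAABbCbCBcb$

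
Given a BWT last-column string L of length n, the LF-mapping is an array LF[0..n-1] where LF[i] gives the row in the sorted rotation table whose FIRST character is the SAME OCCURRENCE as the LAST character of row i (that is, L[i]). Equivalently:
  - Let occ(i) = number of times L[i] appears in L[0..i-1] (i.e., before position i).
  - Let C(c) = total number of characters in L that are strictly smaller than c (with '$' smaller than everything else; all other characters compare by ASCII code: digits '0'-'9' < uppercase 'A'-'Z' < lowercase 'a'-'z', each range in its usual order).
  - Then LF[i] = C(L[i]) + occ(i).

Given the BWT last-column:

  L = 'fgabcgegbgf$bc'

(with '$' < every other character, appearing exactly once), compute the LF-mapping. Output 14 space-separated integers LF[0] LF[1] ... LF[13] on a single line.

Char counts: '$':1, 'a':1, 'b':3, 'c':2, 'e':1, 'f':2, 'g':4
C (first-col start): C('$')=0, C('a')=1, C('b')=2, C('c')=5, C('e')=7, C('f')=8, C('g')=10
L[0]='f': occ=0, LF[0]=C('f')+0=8+0=8
L[1]='g': occ=0, LF[1]=C('g')+0=10+0=10
L[2]='a': occ=0, LF[2]=C('a')+0=1+0=1
L[3]='b': occ=0, LF[3]=C('b')+0=2+0=2
L[4]='c': occ=0, LF[4]=C('c')+0=5+0=5
L[5]='g': occ=1, LF[5]=C('g')+1=10+1=11
L[6]='e': occ=0, LF[6]=C('e')+0=7+0=7
L[7]='g': occ=2, LF[7]=C('g')+2=10+2=12
L[8]='b': occ=1, LF[8]=C('b')+1=2+1=3
L[9]='g': occ=3, LF[9]=C('g')+3=10+3=13
L[10]='f': occ=1, LF[10]=C('f')+1=8+1=9
L[11]='$': occ=0, LF[11]=C('$')+0=0+0=0
L[12]='b': occ=2, LF[12]=C('b')+2=2+2=4
L[13]='c': occ=1, LF[13]=C('c')+1=5+1=6

Answer: 8 10 1 2 5 11 7 12 3 13 9 0 4 6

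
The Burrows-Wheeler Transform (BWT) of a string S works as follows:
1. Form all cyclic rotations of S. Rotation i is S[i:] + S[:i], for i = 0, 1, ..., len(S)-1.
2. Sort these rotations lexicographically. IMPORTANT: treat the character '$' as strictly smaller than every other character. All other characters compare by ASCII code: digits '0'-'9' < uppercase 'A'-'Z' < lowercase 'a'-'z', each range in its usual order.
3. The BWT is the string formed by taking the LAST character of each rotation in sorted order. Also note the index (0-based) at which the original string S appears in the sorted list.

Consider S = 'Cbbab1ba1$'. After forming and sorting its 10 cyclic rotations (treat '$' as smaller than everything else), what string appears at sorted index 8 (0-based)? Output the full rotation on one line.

All 10 rotations (rotation i = S[i:]+S[:i]):
  rot[0] = Cbbab1ba1$
  rot[1] = bbab1ba1$C
  rot[2] = bab1ba1$Cb
  rot[3] = ab1ba1$Cbb
  rot[4] = b1ba1$Cbba
  rot[5] = 1ba1$Cbbab
  rot[6] = ba1$Cbbab1
  rot[7] = a1$Cbbab1b
  rot[8] = 1$Cbbab1ba
  rot[9] = $Cbbab1ba1
Sorted (with $ < everything):
  sorted[0] = $Cbbab1ba1
  sorted[1] = 1$Cbbab1ba
  sorted[2] = 1ba1$Cbbab
  sorted[3] = Cbbab1ba1$
  sorted[4] = a1$Cbbab1b
  sorted[5] = ab1ba1$Cbb
  sorted[6] = b1ba1$Cbba
  sorted[7] = ba1$Cbbab1
  sorted[8] = bab1ba1$Cb
  sorted[9] = bbab1ba1$C
sorted[8] = bab1ba1$Cb

Answer: bab1ba1$Cb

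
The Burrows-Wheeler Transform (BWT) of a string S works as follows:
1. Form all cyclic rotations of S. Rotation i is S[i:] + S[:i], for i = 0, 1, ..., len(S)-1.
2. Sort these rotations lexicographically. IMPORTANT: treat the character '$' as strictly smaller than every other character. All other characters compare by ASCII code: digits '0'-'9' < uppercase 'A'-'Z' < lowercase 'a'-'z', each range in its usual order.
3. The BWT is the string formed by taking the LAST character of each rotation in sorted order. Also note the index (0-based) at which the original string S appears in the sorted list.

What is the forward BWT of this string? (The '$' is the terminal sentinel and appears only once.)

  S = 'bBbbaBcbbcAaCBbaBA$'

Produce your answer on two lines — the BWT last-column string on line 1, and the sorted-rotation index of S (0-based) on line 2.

All 19 rotations (rotation i = S[i:]+S[:i]):
  rot[0] = bBbbaBcbbcAaCBbaBA$
  rot[1] = BbbaBcbbcAaCBbaBA$b
  rot[2] = bbaBcbbcAaCBbaBA$bB
  rot[3] = baBcbbcAaCBbaBA$bBb
  rot[4] = aBcbbcAaCBbaBA$bBbb
  rot[5] = BcbbcAaCBbaBA$bBbba
  rot[6] = cbbcAaCBbaBA$bBbbaB
  rot[7] = bbcAaCBbaBA$bBbbaBc
  rot[8] = bcAaCBbaBA$bBbbaBcb
  rot[9] = cAaCBbaBA$bBbbaBcbb
  rot[10] = AaCBbaBA$bBbbaBcbbc
  rot[11] = aCBbaBA$bBbbaBcbbcA
  rot[12] = CBbaBA$bBbbaBcbbcAa
  rot[13] = BbaBA$bBbbaBcbbcAaC
  rot[14] = baBA$bBbbaBcbbcAaCB
  rot[15] = aBA$bBbbaBcbbcAaCBb
  rot[16] = BA$bBbbaBcbbcAaCBba
  rot[17] = A$bBbbaBcbbcAaCBbaB
  rot[18] = $bBbbaBcbbcAaCBbaBA
Sorted (with $ < everything):
  sorted[0] = $bBbbaBcbbcAaCBbaBA  (last char: 'A')
  sorted[1] = A$bBbbaBcbbcAaCBbaB  (last char: 'B')
  sorted[2] = AaCBbaBA$bBbbaBcbbc  (last char: 'c')
  sorted[3] = BA$bBbbaBcbbcAaCBba  (last char: 'a')
  sorted[4] = BbaBA$bBbbaBcbbcAaC  (last char: 'C')
  sorted[5] = BbbaBcbbcAaCBbaBA$b  (last char: 'b')
  sorted[6] = BcbbcAaCBbaBA$bBbba  (last char: 'a')
  sorted[7] = CBbaBA$bBbbaBcbbcAa  (last char: 'a')
  sorted[8] = aBA$bBbbaBcbbcAaCBb  (last char: 'b')
  sorted[9] = aBcbbcAaCBbaBA$bBbb  (last char: 'b')
  sorted[10] = aCBbaBA$bBbbaBcbbcA  (last char: 'A')
  sorted[11] = bBbbaBcbbcAaCBbaBA$  (last char: '$')
  sorted[12] = baBA$bBbbaBcbbcAaCB  (last char: 'B')
  sorted[13] = baBcbbcAaCBbaBA$bBb  (last char: 'b')
  sorted[14] = bbaBcbbcAaCBbaBA$bB  (last char: 'B')
  sorted[15] = bbcAaCBbaBA$bBbbaBc  (last char: 'c')
  sorted[16] = bcAaCBbaBA$bBbbaBcb  (last char: 'b')
  sorted[17] = cAaCBbaBA$bBbbaBcbb  (last char: 'b')
  sorted[18] = cbbcAaCBbaBA$bBbbaB  (last char: 'B')
Last column: ABcaCbaabbA$BbBcbbB
Original string S is at sorted index 11

Answer: ABcaCbaabbA$BbBcbbB
11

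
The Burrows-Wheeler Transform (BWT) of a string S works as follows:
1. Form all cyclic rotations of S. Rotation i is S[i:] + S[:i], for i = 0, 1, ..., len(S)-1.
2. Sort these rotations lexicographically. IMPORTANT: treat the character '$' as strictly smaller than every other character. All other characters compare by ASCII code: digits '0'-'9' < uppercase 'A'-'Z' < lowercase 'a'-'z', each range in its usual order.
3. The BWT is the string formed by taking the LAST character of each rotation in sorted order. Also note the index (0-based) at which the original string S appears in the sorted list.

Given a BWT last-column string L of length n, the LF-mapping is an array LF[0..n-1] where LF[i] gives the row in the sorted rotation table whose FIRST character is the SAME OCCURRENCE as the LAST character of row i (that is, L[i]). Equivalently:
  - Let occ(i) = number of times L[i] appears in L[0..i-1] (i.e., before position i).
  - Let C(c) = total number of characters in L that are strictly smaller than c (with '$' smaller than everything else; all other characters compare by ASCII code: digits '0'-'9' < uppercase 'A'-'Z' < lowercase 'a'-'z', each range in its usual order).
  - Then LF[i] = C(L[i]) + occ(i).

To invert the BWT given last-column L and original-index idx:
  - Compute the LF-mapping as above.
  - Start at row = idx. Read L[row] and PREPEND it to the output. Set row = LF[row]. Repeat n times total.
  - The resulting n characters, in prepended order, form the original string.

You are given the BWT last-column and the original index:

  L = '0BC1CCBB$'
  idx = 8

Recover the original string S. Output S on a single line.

Answer: CBCBC1B0$

Derivation:
LF mapping: 1 3 6 2 7 8 4 5 0
Walk LF starting at row 8, prepending L[row]:
  step 1: row=8, L[8]='$', prepend. Next row=LF[8]=0
  step 2: row=0, L[0]='0', prepend. Next row=LF[0]=1
  step 3: row=1, L[1]='B', prepend. Next row=LF[1]=3
  step 4: row=3, L[3]='1', prepend. Next row=LF[3]=2
  step 5: row=2, L[2]='C', prepend. Next row=LF[2]=6
  step 6: row=6, L[6]='B', prepend. Next row=LF[6]=4
  step 7: row=4, L[4]='C', prepend. Next row=LF[4]=7
  step 8: row=7, L[7]='B', prepend. Next row=LF[7]=5
  step 9: row=5, L[5]='C', prepend. Next row=LF[5]=8
Reversed output: CBCBC1B0$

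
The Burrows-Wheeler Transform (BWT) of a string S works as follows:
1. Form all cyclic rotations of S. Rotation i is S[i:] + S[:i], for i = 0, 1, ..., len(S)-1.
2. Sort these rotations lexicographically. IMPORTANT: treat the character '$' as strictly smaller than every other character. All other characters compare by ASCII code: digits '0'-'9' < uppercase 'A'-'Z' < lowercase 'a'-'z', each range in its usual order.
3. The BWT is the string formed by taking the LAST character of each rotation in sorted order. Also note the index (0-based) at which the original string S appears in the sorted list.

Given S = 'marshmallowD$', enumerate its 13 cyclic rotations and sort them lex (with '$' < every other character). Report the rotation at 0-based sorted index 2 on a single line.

All 13 rotations (rotation i = S[i:]+S[:i]):
  rot[0] = marshmallowD$
  rot[1] = arshmallowD$m
  rot[2] = rshmallowD$ma
  rot[3] = shmallowD$mar
  rot[4] = hmallowD$mars
  rot[5] = mallowD$marsh
  rot[6] = allowD$marshm
  rot[7] = llowD$marshma
  rot[8] = lowD$marshmal
  rot[9] = owD$marshmall
  rot[10] = wD$marshmallo
  rot[11] = D$marshmallow
  rot[12] = $marshmallowD
Sorted (with $ < everything):
  sorted[0] = $marshmallowD
  sorted[1] = D$marshmallow
  sorted[2] = allowD$marshm
  sorted[3] = arshmallowD$m
  sorted[4] = hmallowD$mars
  sorted[5] = llowD$marshma
  sorted[6] = lowD$marshmal
  sorted[7] = mallowD$marsh
  sorted[8] = marshmallowD$
  sorted[9] = owD$marshmall
  sorted[10] = rshmallowD$ma
  sorted[11] = shmallowD$mar
  sorted[12] = wD$marshmallo
sorted[2] = allowD$marshm

Answer: allowD$marshm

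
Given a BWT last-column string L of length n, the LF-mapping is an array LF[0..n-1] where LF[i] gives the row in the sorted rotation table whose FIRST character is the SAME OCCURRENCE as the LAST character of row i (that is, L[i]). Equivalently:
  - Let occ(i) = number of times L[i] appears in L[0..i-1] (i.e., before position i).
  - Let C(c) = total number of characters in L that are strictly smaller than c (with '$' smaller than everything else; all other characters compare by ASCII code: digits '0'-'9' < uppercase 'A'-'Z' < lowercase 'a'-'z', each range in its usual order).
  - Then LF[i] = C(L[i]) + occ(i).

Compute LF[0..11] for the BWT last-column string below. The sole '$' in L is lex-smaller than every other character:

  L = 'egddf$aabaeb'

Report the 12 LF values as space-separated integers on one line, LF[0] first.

Char counts: '$':1, 'a':3, 'b':2, 'd':2, 'e':2, 'f':1, 'g':1
C (first-col start): C('$')=0, C('a')=1, C('b')=4, C('d')=6, C('e')=8, C('f')=10, C('g')=11
L[0]='e': occ=0, LF[0]=C('e')+0=8+0=8
L[1]='g': occ=0, LF[1]=C('g')+0=11+0=11
L[2]='d': occ=0, LF[2]=C('d')+0=6+0=6
L[3]='d': occ=1, LF[3]=C('d')+1=6+1=7
L[4]='f': occ=0, LF[4]=C('f')+0=10+0=10
L[5]='$': occ=0, LF[5]=C('$')+0=0+0=0
L[6]='a': occ=0, LF[6]=C('a')+0=1+0=1
L[7]='a': occ=1, LF[7]=C('a')+1=1+1=2
L[8]='b': occ=0, LF[8]=C('b')+0=4+0=4
L[9]='a': occ=2, LF[9]=C('a')+2=1+2=3
L[10]='e': occ=1, LF[10]=C('e')+1=8+1=9
L[11]='b': occ=1, LF[11]=C('b')+1=4+1=5

Answer: 8 11 6 7 10 0 1 2 4 3 9 5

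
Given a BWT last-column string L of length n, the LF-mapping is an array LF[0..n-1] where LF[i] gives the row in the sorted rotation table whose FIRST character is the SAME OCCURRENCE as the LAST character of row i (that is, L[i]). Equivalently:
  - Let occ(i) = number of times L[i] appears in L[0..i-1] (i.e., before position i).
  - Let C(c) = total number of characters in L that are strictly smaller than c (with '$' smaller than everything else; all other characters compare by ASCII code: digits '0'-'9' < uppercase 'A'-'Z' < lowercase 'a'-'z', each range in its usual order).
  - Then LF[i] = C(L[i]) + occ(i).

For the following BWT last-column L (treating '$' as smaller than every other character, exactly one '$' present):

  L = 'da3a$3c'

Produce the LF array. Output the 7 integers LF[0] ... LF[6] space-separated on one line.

Answer: 6 3 1 4 0 2 5

Derivation:
Char counts: '$':1, '3':2, 'a':2, 'c':1, 'd':1
C (first-col start): C('$')=0, C('3')=1, C('a')=3, C('c')=5, C('d')=6
L[0]='d': occ=0, LF[0]=C('d')+0=6+0=6
L[1]='a': occ=0, LF[1]=C('a')+0=3+0=3
L[2]='3': occ=0, LF[2]=C('3')+0=1+0=1
L[3]='a': occ=1, LF[3]=C('a')+1=3+1=4
L[4]='$': occ=0, LF[4]=C('$')+0=0+0=0
L[5]='3': occ=1, LF[5]=C('3')+1=1+1=2
L[6]='c': occ=0, LF[6]=C('c')+0=5+0=5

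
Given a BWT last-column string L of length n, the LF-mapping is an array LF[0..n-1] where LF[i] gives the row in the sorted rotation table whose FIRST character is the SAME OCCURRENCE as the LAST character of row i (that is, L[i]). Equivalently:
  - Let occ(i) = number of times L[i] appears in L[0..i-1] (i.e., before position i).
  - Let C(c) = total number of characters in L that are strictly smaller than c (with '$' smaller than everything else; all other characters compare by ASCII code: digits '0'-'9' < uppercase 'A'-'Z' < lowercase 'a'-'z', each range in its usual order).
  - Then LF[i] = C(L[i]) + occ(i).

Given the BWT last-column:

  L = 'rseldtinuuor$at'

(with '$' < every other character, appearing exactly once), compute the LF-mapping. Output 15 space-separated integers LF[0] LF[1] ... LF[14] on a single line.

Answer: 8 10 3 5 2 11 4 6 13 14 7 9 0 1 12

Derivation:
Char counts: '$':1, 'a':1, 'd':1, 'e':1, 'i':1, 'l':1, 'n':1, 'o':1, 'r':2, 's':1, 't':2, 'u':2
C (first-col start): C('$')=0, C('a')=1, C('d')=2, C('e')=3, C('i')=4, C('l')=5, C('n')=6, C('o')=7, C('r')=8, C('s')=10, C('t')=11, C('u')=13
L[0]='r': occ=0, LF[0]=C('r')+0=8+0=8
L[1]='s': occ=0, LF[1]=C('s')+0=10+0=10
L[2]='e': occ=0, LF[2]=C('e')+0=3+0=3
L[3]='l': occ=0, LF[3]=C('l')+0=5+0=5
L[4]='d': occ=0, LF[4]=C('d')+0=2+0=2
L[5]='t': occ=0, LF[5]=C('t')+0=11+0=11
L[6]='i': occ=0, LF[6]=C('i')+0=4+0=4
L[7]='n': occ=0, LF[7]=C('n')+0=6+0=6
L[8]='u': occ=0, LF[8]=C('u')+0=13+0=13
L[9]='u': occ=1, LF[9]=C('u')+1=13+1=14
L[10]='o': occ=0, LF[10]=C('o')+0=7+0=7
L[11]='r': occ=1, LF[11]=C('r')+1=8+1=9
L[12]='$': occ=0, LF[12]=C('$')+0=0+0=0
L[13]='a': occ=0, LF[13]=C('a')+0=1+0=1
L[14]='t': occ=1, LF[14]=C('t')+1=11+1=12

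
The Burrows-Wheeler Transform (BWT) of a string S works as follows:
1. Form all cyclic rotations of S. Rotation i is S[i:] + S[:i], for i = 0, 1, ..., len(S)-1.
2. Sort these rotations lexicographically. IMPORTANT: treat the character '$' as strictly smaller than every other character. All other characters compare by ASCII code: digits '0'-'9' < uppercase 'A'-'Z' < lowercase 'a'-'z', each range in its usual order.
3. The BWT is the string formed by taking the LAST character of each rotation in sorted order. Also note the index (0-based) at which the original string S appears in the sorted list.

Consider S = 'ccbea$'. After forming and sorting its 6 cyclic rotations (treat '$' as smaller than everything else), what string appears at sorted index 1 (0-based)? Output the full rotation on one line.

Answer: a$ccbe

Derivation:
All 6 rotations (rotation i = S[i:]+S[:i]):
  rot[0] = ccbea$
  rot[1] = cbea$c
  rot[2] = bea$cc
  rot[3] = ea$ccb
  rot[4] = a$ccbe
  rot[5] = $ccbea
Sorted (with $ < everything):
  sorted[0] = $ccbea
  sorted[1] = a$ccbe
  sorted[2] = bea$cc
  sorted[3] = cbea$c
  sorted[4] = ccbea$
  sorted[5] = ea$ccb
sorted[1] = a$ccbe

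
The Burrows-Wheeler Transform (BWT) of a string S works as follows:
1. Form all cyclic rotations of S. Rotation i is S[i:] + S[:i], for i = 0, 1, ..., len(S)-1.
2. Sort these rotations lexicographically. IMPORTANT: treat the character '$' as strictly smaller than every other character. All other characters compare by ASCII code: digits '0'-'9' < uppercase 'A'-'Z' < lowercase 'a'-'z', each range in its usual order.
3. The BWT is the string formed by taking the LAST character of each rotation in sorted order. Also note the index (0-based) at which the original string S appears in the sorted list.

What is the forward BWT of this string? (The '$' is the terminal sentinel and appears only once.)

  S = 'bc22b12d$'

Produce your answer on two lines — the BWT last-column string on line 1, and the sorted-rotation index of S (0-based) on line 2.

All 9 rotations (rotation i = S[i:]+S[:i]):
  rot[0] = bc22b12d$
  rot[1] = c22b12d$b
  rot[2] = 22b12d$bc
  rot[3] = 2b12d$bc2
  rot[4] = b12d$bc22
  rot[5] = 12d$bc22b
  rot[6] = 2d$bc22b1
  rot[7] = d$bc22b12
  rot[8] = $bc22b12d
Sorted (with $ < everything):
  sorted[0] = $bc22b12d  (last char: 'd')
  sorted[1] = 12d$bc22b  (last char: 'b')
  sorted[2] = 22b12d$bc  (last char: 'c')
  sorted[3] = 2b12d$bc2  (last char: '2')
  sorted[4] = 2d$bc22b1  (last char: '1')
  sorted[5] = b12d$bc22  (last char: '2')
  sorted[6] = bc22b12d$  (last char: '$')
  sorted[7] = c22b12d$b  (last char: 'b')
  sorted[8] = d$bc22b12  (last char: '2')
Last column: dbc212$b2
Original string S is at sorted index 6

Answer: dbc212$b2
6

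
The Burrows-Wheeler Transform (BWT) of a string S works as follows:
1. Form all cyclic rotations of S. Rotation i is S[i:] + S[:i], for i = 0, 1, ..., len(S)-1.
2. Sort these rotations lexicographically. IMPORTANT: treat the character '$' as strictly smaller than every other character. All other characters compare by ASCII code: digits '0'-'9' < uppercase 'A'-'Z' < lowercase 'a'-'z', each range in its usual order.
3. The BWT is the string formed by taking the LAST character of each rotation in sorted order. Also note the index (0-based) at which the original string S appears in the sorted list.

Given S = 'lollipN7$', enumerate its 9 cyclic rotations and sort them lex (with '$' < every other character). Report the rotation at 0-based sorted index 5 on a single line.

Answer: llipN7$lo

Derivation:
All 9 rotations (rotation i = S[i:]+S[:i]):
  rot[0] = lollipN7$
  rot[1] = ollipN7$l
  rot[2] = llipN7$lo
  rot[3] = lipN7$lol
  rot[4] = ipN7$loll
  rot[5] = pN7$lolli
  rot[6] = N7$lollip
  rot[7] = 7$lollipN
  rot[8] = $lollipN7
Sorted (with $ < everything):
  sorted[0] = $lollipN7
  sorted[1] = 7$lollipN
  sorted[2] = N7$lollip
  sorted[3] = ipN7$loll
  sorted[4] = lipN7$lol
  sorted[5] = llipN7$lo
  sorted[6] = lollipN7$
  sorted[7] = ollipN7$l
  sorted[8] = pN7$lolli
sorted[5] = llipN7$lo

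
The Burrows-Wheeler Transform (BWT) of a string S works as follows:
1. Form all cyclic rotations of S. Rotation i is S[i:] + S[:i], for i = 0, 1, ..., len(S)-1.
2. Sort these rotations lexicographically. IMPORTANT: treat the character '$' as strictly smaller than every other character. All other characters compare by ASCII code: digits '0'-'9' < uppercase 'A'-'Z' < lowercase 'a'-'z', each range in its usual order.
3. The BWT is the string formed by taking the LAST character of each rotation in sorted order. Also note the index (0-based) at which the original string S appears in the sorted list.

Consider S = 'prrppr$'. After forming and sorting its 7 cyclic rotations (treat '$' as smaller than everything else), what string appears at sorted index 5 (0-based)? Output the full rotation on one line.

All 7 rotations (rotation i = S[i:]+S[:i]):
  rot[0] = prrppr$
  rot[1] = rrppr$p
  rot[2] = rppr$pr
  rot[3] = ppr$prr
  rot[4] = pr$prrp
  rot[5] = r$prrpp
  rot[6] = $prrppr
Sorted (with $ < everything):
  sorted[0] = $prrppr
  sorted[1] = ppr$prr
  sorted[2] = pr$prrp
  sorted[3] = prrppr$
  sorted[4] = r$prrpp
  sorted[5] = rppr$pr
  sorted[6] = rrppr$p
sorted[5] = rppr$pr

Answer: rppr$pr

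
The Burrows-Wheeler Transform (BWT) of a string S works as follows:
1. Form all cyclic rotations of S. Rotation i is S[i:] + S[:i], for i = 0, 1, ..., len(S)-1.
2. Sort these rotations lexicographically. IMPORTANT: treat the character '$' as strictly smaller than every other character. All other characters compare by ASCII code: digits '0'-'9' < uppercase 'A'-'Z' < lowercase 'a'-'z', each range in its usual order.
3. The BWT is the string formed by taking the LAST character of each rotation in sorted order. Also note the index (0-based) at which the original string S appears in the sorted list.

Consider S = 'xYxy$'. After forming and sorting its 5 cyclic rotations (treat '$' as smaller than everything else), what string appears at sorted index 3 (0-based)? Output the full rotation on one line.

All 5 rotations (rotation i = S[i:]+S[:i]):
  rot[0] = xYxy$
  rot[1] = Yxy$x
  rot[2] = xy$xY
  rot[3] = y$xYx
  rot[4] = $xYxy
Sorted (with $ < everything):
  sorted[0] = $xYxy
  sorted[1] = Yxy$x
  sorted[2] = xYxy$
  sorted[3] = xy$xY
  sorted[4] = y$xYx
sorted[3] = xy$xY

Answer: xy$xY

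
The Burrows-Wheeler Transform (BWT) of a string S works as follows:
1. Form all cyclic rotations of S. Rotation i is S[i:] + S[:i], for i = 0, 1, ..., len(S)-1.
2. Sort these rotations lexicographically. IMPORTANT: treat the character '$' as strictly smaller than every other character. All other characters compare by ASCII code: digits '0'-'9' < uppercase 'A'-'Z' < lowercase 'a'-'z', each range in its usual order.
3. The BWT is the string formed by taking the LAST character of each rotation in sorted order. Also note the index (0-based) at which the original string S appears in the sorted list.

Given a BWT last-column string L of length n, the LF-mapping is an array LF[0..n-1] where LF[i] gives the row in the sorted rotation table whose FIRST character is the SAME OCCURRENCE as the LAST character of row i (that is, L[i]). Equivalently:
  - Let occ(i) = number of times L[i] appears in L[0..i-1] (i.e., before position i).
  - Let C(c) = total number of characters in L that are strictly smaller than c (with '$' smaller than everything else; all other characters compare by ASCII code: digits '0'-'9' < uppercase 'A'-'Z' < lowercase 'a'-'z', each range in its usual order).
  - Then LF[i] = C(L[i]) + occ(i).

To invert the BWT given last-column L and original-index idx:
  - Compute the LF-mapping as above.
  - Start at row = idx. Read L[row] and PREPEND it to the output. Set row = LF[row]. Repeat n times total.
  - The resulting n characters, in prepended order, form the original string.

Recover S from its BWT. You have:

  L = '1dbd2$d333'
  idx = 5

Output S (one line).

Answer: 3db23d3d1$

Derivation:
LF mapping: 1 7 6 8 2 0 9 3 4 5
Walk LF starting at row 5, prepending L[row]:
  step 1: row=5, L[5]='$', prepend. Next row=LF[5]=0
  step 2: row=0, L[0]='1', prepend. Next row=LF[0]=1
  step 3: row=1, L[1]='d', prepend. Next row=LF[1]=7
  step 4: row=7, L[7]='3', prepend. Next row=LF[7]=3
  step 5: row=3, L[3]='d', prepend. Next row=LF[3]=8
  step 6: row=8, L[8]='3', prepend. Next row=LF[8]=4
  step 7: row=4, L[4]='2', prepend. Next row=LF[4]=2
  step 8: row=2, L[2]='b', prepend. Next row=LF[2]=6
  step 9: row=6, L[6]='d', prepend. Next row=LF[6]=9
  step 10: row=9, L[9]='3', prepend. Next row=LF[9]=5
Reversed output: 3db23d3d1$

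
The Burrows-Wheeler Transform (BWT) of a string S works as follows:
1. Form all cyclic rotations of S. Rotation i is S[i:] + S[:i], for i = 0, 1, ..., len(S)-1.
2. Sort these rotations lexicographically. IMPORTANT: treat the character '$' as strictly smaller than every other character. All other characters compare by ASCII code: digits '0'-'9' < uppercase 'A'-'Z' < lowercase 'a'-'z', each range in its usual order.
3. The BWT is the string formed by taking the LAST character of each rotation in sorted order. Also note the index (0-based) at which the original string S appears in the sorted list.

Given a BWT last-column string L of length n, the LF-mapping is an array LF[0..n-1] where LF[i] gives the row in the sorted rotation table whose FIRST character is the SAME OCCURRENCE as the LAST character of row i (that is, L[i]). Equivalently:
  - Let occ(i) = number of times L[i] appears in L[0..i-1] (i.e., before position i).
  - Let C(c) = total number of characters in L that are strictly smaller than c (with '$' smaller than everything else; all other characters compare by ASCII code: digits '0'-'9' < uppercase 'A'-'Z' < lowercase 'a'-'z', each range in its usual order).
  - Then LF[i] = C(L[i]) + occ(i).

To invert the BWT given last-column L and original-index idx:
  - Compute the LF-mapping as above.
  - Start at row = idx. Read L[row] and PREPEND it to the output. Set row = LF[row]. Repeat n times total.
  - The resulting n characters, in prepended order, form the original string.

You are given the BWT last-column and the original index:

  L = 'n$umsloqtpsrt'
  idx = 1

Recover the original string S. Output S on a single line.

Answer: lpstsoqrtumn$

Derivation:
LF mapping: 3 0 12 2 8 1 4 6 10 5 9 7 11
Walk LF starting at row 1, prepending L[row]:
  step 1: row=1, L[1]='$', prepend. Next row=LF[1]=0
  step 2: row=0, L[0]='n', prepend. Next row=LF[0]=3
  step 3: row=3, L[3]='m', prepend. Next row=LF[3]=2
  step 4: row=2, L[2]='u', prepend. Next row=LF[2]=12
  step 5: row=12, L[12]='t', prepend. Next row=LF[12]=11
  step 6: row=11, L[11]='r', prepend. Next row=LF[11]=7
  step 7: row=7, L[7]='q', prepend. Next row=LF[7]=6
  step 8: row=6, L[6]='o', prepend. Next row=LF[6]=4
  step 9: row=4, L[4]='s', prepend. Next row=LF[4]=8
  step 10: row=8, L[8]='t', prepend. Next row=LF[8]=10
  step 11: row=10, L[10]='s', prepend. Next row=LF[10]=9
  step 12: row=9, L[9]='p', prepend. Next row=LF[9]=5
  step 13: row=5, L[5]='l', prepend. Next row=LF[5]=1
Reversed output: lpstsoqrtumn$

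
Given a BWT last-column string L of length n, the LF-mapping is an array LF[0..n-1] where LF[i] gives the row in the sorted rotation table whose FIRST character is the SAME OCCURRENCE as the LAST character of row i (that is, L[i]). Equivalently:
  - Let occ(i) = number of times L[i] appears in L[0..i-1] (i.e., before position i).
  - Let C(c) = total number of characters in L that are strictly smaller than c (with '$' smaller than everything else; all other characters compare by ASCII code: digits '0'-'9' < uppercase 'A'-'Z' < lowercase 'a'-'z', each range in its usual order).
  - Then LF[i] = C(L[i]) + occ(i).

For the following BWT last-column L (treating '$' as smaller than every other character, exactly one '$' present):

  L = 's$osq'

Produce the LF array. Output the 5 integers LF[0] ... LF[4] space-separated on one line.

Answer: 3 0 1 4 2

Derivation:
Char counts: '$':1, 'o':1, 'q':1, 's':2
C (first-col start): C('$')=0, C('o')=1, C('q')=2, C('s')=3
L[0]='s': occ=0, LF[0]=C('s')+0=3+0=3
L[1]='$': occ=0, LF[1]=C('$')+0=0+0=0
L[2]='o': occ=0, LF[2]=C('o')+0=1+0=1
L[3]='s': occ=1, LF[3]=C('s')+1=3+1=4
L[4]='q': occ=0, LF[4]=C('q')+0=2+0=2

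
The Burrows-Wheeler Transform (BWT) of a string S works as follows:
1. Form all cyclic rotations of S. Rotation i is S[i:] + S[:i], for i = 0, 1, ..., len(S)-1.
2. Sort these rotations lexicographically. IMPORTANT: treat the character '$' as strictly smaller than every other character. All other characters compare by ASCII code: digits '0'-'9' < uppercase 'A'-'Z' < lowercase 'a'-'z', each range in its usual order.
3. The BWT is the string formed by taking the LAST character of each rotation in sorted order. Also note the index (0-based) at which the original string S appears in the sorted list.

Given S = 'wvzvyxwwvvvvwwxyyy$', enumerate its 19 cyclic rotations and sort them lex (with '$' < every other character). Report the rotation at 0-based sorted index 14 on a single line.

All 19 rotations (rotation i = S[i:]+S[:i]):
  rot[0] = wvzvyxwwvvvvwwxyyy$
  rot[1] = vzvyxwwvvvvwwxyyy$w
  rot[2] = zvyxwwvvvvwwxyyy$wv
  rot[3] = vyxwwvvvvwwxyyy$wvz
  rot[4] = yxwwvvvvwwxyyy$wvzv
  rot[5] = xwwvvvvwwxyyy$wvzvy
  rot[6] = wwvvvvwwxyyy$wvzvyx
  rot[7] = wvvvvwwxyyy$wvzvyxw
  rot[8] = vvvvwwxyyy$wvzvyxww
  rot[9] = vvvwwxyyy$wvzvyxwwv
  rot[10] = vvwwxyyy$wvzvyxwwvv
  rot[11] = vwwxyyy$wvzvyxwwvvv
  rot[12] = wwxyyy$wvzvyxwwvvvv
  rot[13] = wxyyy$wvzvyxwwvvvvw
  rot[14] = xyyy$wvzvyxwwvvvvww
  rot[15] = yyy$wvzvyxwwvvvvwwx
  rot[16] = yy$wvzvyxwwvvvvwwxy
  rot[17] = y$wvzvyxwwvvvvwwxyy
  rot[18] = $wvzvyxwwvvvvwwxyyy
Sorted (with $ < everything):
  sorted[0] = $wvzvyxwwvvvvwwxyyy
  sorted[1] = vvvvwwxyyy$wvzvyxww
  sorted[2] = vvvwwxyyy$wvzvyxwwv
  sorted[3] = vvwwxyyy$wvzvyxwwvv
  sorted[4] = vwwxyyy$wvzvyxwwvvv
  sorted[5] = vyxwwvvvvwwxyyy$wvz
  sorted[6] = vzvyxwwvvvvwwxyyy$w
  sorted[7] = wvvvvwwxyyy$wvzvyxw
  sorted[8] = wvzvyxwwvvvvwwxyyy$
  sorted[9] = wwvvvvwwxyyy$wvzvyx
  sorted[10] = wwxyyy$wvzvyxwwvvvv
  sorted[11] = wxyyy$wvzvyxwwvvvvw
  sorted[12] = xwwvvvvwwxyyy$wvzvy
  sorted[13] = xyyy$wvzvyxwwvvvvww
  sorted[14] = y$wvzvyxwwvvvvwwxyy
  sorted[15] = yxwwvvvvwwxyyy$wvzv
  sorted[16] = yy$wvzvyxwwvvvvwwxy
  sorted[17] = yyy$wvzvyxwwvvvvwwx
  sorted[18] = zvyxwwvvvvwwxyyy$wv
sorted[14] = y$wvzvyxwwvvvvwwxyy

Answer: y$wvzvyxwwvvvvwwxyy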